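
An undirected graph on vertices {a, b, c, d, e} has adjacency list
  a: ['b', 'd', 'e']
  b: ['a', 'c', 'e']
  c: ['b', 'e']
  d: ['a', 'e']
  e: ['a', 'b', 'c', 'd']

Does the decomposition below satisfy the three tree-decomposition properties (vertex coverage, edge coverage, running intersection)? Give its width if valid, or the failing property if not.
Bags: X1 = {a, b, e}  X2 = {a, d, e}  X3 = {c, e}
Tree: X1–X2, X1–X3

A tree decomposition must satisfy three properties: every vertex lies in some bag; for every edge, both endpoints lie together in some bag; and for every vertex, the bags containing it form a connected subtree. Here edge (b,c) lies in no bag, so the decomposition is invalid.

No — edge (b,c) lies in no bag.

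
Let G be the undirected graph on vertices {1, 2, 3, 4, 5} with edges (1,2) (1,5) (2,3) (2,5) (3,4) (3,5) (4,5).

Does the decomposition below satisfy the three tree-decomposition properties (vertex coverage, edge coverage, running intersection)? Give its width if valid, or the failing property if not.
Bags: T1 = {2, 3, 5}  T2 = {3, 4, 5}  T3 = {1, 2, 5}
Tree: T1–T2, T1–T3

Yes; width 2.

Every vertex of G appears in some bag (union = {1, 2, 3, 4, 5}); every edge is covered by a bag; and for each vertex v the set of bags containing v is connected in the bag tree. The decomposition is therefore valid. The largest bag has 3 vertices, so the width is 2.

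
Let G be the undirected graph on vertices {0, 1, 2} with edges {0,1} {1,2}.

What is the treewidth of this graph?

1

A width-1 tree decomposition is:
Bags: B1 = {1, 2}  B2 = {0, 1}
Tree: B1–B2
Every bag has size at most 2, so the width is 2 − 1 = 1 and tw(G) ≤ 1. G has an edge, so its treewidth is at least 1. Therefore the treewidth is 1.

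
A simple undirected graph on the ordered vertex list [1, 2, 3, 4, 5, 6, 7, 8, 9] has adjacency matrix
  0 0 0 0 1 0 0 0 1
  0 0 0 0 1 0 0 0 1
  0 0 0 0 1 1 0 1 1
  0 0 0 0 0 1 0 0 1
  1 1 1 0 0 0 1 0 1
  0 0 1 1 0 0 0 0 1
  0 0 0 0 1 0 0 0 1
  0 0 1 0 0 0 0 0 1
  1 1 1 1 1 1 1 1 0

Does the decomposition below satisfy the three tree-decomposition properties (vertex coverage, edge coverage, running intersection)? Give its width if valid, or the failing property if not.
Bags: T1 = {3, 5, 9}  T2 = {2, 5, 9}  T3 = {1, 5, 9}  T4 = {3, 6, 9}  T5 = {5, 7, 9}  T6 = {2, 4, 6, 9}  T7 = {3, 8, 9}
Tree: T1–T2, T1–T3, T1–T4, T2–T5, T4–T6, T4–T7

No — bags containing vertex 2 are not connected in the tree.

A tree decomposition must satisfy three properties: every vertex lies in some bag; for every edge, both endpoints lie together in some bag; and for every vertex, the bags containing it form a connected subtree. Here bags containing vertex 2 are not connected in the tree, so the decomposition is invalid.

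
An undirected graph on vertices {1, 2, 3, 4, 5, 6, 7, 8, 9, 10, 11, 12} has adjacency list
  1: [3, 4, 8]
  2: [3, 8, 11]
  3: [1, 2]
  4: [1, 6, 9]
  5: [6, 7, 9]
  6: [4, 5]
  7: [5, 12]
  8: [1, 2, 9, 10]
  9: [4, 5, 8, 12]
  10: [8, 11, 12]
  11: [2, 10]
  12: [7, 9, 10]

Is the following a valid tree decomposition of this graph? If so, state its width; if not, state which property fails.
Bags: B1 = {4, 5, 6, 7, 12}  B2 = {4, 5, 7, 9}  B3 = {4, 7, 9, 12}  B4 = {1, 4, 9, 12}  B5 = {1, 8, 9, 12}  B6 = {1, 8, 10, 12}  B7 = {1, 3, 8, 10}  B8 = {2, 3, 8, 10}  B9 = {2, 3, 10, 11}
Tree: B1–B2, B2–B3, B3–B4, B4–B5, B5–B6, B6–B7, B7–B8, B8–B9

No — bags containing vertex 12 are not connected in the tree.

A tree decomposition must satisfy three properties: every vertex lies in some bag; for every edge, both endpoints lie together in some bag; and for every vertex, the bags containing it form a connected subtree. Here bags containing vertex 12 are not connected in the tree, so the decomposition is invalid.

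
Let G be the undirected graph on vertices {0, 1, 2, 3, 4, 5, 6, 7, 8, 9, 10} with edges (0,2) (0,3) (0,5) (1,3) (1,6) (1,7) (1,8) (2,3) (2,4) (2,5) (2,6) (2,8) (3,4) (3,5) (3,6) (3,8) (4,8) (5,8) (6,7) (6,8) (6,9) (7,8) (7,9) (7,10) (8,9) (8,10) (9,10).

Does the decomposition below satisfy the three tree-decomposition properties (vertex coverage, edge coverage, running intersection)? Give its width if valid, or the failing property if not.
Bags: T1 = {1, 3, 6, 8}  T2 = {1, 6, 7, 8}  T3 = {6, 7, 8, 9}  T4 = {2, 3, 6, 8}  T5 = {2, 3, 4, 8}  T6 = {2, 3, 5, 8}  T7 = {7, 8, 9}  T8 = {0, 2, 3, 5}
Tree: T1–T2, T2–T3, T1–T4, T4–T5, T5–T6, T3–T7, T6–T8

No — vertex 10 appears in no bag.

A tree decomposition must satisfy three properties: every vertex lies in some bag; for every edge, both endpoints lie together in some bag; and for every vertex, the bags containing it form a connected subtree. Here vertex 10 appears in no bag, so the decomposition is invalid.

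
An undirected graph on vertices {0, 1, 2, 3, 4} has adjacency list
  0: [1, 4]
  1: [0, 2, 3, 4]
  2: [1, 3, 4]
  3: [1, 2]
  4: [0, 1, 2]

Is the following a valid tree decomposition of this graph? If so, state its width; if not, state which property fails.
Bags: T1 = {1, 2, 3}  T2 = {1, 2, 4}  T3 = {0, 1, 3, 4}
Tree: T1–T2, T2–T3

No — bags containing vertex 3 are not connected in the tree.

A tree decomposition must satisfy three properties: every vertex lies in some bag; for every edge, both endpoints lie together in some bag; and for every vertex, the bags containing it form a connected subtree. Here bags containing vertex 3 are not connected in the tree, so the decomposition is invalid.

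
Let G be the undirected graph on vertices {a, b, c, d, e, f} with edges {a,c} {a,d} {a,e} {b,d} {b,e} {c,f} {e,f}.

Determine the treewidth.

2

A width-2 tree decomposition is:
Bags: B1 = {a, b, d}  B2 = {a, b, e}  B3 = {a, c, e}  B4 = {c, e, f}
Tree: B1–B2, B2–B3, B3–B4
Each bag holds 3 vertices, so the decomposition has width 2, which upper-bounds the treewidth. The edges d–b–e–a–d form a cycle, so G is not a tree and its treewidth is at least 2. Combining the bounds, tw(G) = 2.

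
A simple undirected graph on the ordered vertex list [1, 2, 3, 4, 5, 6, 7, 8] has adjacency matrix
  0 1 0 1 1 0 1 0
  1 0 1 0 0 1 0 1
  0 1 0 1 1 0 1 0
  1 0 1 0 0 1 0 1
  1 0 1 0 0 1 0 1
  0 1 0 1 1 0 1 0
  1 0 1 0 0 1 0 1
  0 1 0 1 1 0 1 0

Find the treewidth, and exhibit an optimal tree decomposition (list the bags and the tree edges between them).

Each bag holds 5 vertices, so the decomposition has width 4, which upper-bounds the treewidth. For the lower bound: the 5 vertex sets {3,7}, {5,6}, {1,2}, {4}, {8} are disjoint, each induces a connected subgraph, and every pair is joined by at least one edge of G. Contracting each set to a single vertex therefore yields K_{5} as a minor, and since treewidth is minor-monotone, tw(G) ≥ tw(K_{5}) = 4. Combining the bounds, tw(G) = 4.

Treewidth 4.
Bags: B1 = {2, 3, 4, 5, 7}  B2 = {2, 4, 5, 6, 7}  B3 = {1, 2, 4, 5, 7}  B4 = {2, 4, 5, 7, 8}
Tree: B1–B2, B2–B3, B3–B4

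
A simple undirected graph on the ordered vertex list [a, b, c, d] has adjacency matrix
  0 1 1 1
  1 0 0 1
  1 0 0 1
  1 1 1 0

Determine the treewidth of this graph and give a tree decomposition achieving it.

Treewidth 2.
One such decomposition:
Bags: B1 = {a, b, d}  B2 = {a, c, d}
Tree: B1–B2

The largest bag has 3 vertices, giving width 2; this decomposition certifies tw(G) ≤ 2. Conversely, {a, c, d} is a clique of size 3, and the vertices of any clique must share a bag in every tree decomposition; so some bag has ≥ 3 vertices and tw(G) ≥ 2. The upper and lower bounds meet at 2, so that is the treewidth.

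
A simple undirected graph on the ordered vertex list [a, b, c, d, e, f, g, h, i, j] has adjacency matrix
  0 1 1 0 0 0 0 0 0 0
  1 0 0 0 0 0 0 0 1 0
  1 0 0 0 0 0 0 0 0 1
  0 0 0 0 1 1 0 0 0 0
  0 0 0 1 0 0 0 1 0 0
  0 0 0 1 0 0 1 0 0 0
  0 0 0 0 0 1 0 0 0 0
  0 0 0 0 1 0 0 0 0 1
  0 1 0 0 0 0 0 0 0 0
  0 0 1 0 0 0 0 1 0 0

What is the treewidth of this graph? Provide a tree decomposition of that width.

The largest bag has 2 vertices, giving width 1; this decomposition certifies tw(G) ≤ 1. Since G has at least one edge (e.g. g–f), it is not an edgeless graph, so tw(G) ≥ 1. The upper and lower bounds meet at 1, so that is the treewidth.

Treewidth 1.
One optimal decomposition is:
Bags: B1 = {f, g}  B2 = {d, f}  B3 = {d, e}  B4 = {e, h}  B5 = {h, j}  B6 = {c, j}  B7 = {a, c}  B8 = {a, b}  B9 = {b, i}
Tree: B1–B2, B2–B3, B3–B4, B4–B5, B5–B6, B6–B7, B7–B8, B8–B9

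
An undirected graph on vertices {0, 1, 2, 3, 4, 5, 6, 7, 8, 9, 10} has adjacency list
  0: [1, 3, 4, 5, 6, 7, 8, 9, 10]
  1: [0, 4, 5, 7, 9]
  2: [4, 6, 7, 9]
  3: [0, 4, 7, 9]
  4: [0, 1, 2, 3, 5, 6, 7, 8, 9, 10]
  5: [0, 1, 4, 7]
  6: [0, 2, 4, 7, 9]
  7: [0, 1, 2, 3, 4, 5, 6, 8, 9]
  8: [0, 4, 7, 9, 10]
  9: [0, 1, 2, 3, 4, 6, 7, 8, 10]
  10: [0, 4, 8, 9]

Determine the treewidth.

4

A width-4 tree decomposition is:
Bags: B1 = {0, 1, 4, 7, 9}  B2 = {0, 4, 6, 7, 9}  B3 = {2, 4, 6, 7, 9}  B4 = {0, 4, 7, 8, 9}  B5 = {0, 3, 4, 7, 9}  B6 = {0, 4, 8, 9, 10}  B7 = {0, 1, 4, 5, 7}
Tree: B1–B2, B2–B3, B2–B4, B4–B5, B4–B6, B1–B7
Each bag holds 5 vertices, so the decomposition has width 4, which upper-bounds the treewidth. Conversely, {0, 4, 8, 9, 10} is a clique of size 5, and the vertices of any clique must share a bag in every tree decomposition; so some bag has ≥ 5 vertices and tw(G) ≥ 4. Hence tw(G) = 4 exactly.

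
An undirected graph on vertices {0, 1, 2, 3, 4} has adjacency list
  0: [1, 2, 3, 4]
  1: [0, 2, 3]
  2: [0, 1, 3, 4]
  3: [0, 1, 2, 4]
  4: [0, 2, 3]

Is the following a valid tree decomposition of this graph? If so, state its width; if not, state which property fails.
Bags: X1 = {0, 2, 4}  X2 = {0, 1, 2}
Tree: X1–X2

A tree decomposition must satisfy three properties: every vertex lies in some bag; for every edge, both endpoints lie together in some bag; and for every vertex, the bags containing it form a connected subtree. Here vertex 3 appears in no bag, so the decomposition is invalid.

No — vertex 3 appears in no bag.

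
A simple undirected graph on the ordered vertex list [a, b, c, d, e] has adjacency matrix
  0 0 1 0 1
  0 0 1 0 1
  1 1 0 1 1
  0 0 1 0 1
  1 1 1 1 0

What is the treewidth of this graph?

A width-2 tree decomposition is:
Bags: B1 = {a, c, e}  B2 = {b, c, e}  B3 = {c, d, e}
Tree: B1–B2, B2–B3
Every bag has size at most 3, so the width is 3 − 1 = 2 and tw(G) ≤ 2. For the lower bound, the 3 vertices {c, d, e} are pairwise adjacent, and any tree decomposition puts a clique entirely inside one bag — forcing width ≥ 2. The upper and lower bounds meet at 2, so that is the treewidth.

2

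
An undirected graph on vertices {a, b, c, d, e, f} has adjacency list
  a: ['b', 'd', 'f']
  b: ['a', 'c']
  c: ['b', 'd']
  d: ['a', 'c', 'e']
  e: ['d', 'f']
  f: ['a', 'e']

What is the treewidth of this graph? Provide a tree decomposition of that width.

Treewidth 2.
One optimal decomposition is:
Bags: B1 = {a, b, c}  B2 = {a, c, d}  B3 = {a, d, f}  B4 = {d, e, f}
Tree: B1–B2, B2–B3, B3–B4

The largest bag has 3 vertices, giving width 2; this decomposition certifies tw(G) ≤ 2. For the lower bound, G contains the cycle b–c–d–a–b, so G is not a forest; only forests have treewidth ≤ 1, hence tw(G) ≥ 2. The upper and lower bounds meet at 2, so that is the treewidth.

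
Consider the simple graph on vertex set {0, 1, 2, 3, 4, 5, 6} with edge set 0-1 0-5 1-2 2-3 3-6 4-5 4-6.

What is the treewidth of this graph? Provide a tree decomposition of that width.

Treewidth 2.
One such decomposition:
Bags: B1 = {0, 4, 5}  B2 = {0, 1, 4}  B3 = {1, 2, 4}  B4 = {2, 3, 4}  B5 = {3, 4, 6}
Tree: B1–B2, B2–B3, B3–B4, B4–B5

The largest bag has 3 vertices, giving width 2; this decomposition certifies tw(G) ≤ 2. Since 4–5–0–1–2–3–6–4 is a cycle in G, G is not acyclic. Forests are exactly the graphs of treewidth ≤ 1, so tw(G) ≥ 2. Combining the bounds, tw(G) = 2.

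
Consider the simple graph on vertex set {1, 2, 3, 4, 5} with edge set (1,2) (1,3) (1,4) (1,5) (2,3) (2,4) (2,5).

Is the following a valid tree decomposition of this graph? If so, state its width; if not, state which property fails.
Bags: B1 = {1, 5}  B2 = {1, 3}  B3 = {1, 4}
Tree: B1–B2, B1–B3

No — vertex 2 appears in no bag.

A tree decomposition must satisfy three properties: every vertex lies in some bag; for every edge, both endpoints lie together in some bag; and for every vertex, the bags containing it form a connected subtree. Here vertex 2 appears in no bag, so the decomposition is invalid.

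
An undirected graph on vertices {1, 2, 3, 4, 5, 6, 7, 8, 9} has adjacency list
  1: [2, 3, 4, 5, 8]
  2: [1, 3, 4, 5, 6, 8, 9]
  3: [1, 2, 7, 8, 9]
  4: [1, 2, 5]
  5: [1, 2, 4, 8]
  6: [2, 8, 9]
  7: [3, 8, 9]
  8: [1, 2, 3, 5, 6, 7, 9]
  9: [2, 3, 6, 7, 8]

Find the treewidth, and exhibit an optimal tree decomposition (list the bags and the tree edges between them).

The largest bag has 4 vertices, giving width 3; this decomposition certifies tw(G) ≤ 3. For the lower bound, the 4 vertices {1, 2, 3, 8} are pairwise adjacent, and any tree decomposition puts a clique entirely inside one bag — forcing width ≥ 3. Therefore the treewidth is 3.

Treewidth 3.
One optimal decomposition is:
Bags: B1 = {2, 3, 8, 9}  B2 = {1, 2, 3, 8}  B3 = {2, 6, 8, 9}  B4 = {1, 2, 5, 8}  B5 = {3, 7, 8, 9}  B6 = {1, 2, 4, 5}
Tree: B1–B2, B1–B3, B2–B4, B1–B5, B4–B6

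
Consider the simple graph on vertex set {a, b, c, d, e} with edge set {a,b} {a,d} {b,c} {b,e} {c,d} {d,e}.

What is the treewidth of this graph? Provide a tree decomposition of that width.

Treewidth 2.
Bags: B1 = {a, b, d}  B2 = {b, c, d}  B3 = {b, d, e}
Tree: B1–B2, B2–B3

Each bag holds 3 vertices, so the decomposition has width 2, which upper-bounds the treewidth. For the lower bound, G contains the cycle d–a–b–c–d, so G is not a forest; only forests have treewidth ≤ 1, hence tw(G) ≥ 2. Combining the bounds, tw(G) = 2.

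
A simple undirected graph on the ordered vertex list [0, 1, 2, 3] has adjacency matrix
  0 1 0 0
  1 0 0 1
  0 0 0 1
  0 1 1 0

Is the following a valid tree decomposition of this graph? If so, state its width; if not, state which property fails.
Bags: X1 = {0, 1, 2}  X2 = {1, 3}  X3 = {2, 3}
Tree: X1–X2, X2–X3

No — bags containing vertex 2 are not connected in the tree.

A tree decomposition must satisfy three properties: every vertex lies in some bag; for every edge, both endpoints lie together in some bag; and for every vertex, the bags containing it form a connected subtree. Here bags containing vertex 2 are not connected in the tree, so the decomposition is invalid.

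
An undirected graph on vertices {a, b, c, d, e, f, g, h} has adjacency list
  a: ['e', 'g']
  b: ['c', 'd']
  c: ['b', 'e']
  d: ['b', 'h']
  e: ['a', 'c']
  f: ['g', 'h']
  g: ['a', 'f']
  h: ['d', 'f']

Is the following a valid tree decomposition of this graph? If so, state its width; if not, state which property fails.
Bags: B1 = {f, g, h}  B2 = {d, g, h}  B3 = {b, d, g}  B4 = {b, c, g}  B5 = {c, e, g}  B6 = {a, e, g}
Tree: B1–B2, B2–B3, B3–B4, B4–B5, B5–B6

Yes; width 2.

Checking the three conditions: (i) the bags cover all of {a, b, c, d, e, f, g, h}; (ii) for each edge, some bag contains both endpoints; (iii) the bags containing any fixed vertex form a subtree. All hold, so the decomposition is valid with width 3 − 1 = 2.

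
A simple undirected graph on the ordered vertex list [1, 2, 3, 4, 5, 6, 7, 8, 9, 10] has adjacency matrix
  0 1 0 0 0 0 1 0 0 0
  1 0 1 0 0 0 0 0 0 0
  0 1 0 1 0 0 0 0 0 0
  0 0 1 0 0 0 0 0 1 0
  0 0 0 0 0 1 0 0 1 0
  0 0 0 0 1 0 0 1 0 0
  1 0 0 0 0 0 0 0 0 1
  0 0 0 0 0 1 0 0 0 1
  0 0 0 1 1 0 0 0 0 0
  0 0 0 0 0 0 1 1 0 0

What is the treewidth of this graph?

A width-2 tree decomposition is:
Bags: B1 = {7, 8, 10}  B2 = {1, 7, 8}  B3 = {1, 2, 8}  B4 = {2, 3, 8}  B5 = {3, 4, 8}  B6 = {4, 8, 9}  B7 = {5, 8, 9}  B8 = {5, 6, 8}
Tree: B1–B2, B2–B3, B3–B4, B4–B5, B5–B6, B6–B7, B7–B8
The largest bag has 3 vertices, giving width 2; this decomposition certifies tw(G) ≤ 2. For the lower bound, G contains the cycle 8–10–7–1–2–3–4–9–5–6–8, so G is not a forest; only forests have treewidth ≤ 1, hence tw(G) ≥ 2. Hence tw(G) = 2 exactly.

2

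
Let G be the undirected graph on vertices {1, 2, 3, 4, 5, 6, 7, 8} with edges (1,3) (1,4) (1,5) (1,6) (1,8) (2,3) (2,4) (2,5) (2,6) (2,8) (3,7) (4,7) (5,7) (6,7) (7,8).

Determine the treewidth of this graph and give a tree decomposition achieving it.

Treewidth 3.
Bags: B1 = {1, 2, 5, 7}  B2 = {1, 2, 7, 8}  B3 = {1, 2, 6, 7}  B4 = {1, 2, 4, 7}  B5 = {1, 2, 3, 7}
Tree: B1–B2, B2–B3, B3–B4, B4–B5

Each bag holds 4 vertices, so the decomposition has width 3, which upper-bounds the treewidth. For the lower bound: the 4 vertex sets {2,5}, {7,8}, {1}, {6} are disjoint, each induces a connected subgraph, and every pair is joined by at least one edge of G. Contracting each set to a single vertex therefore yields K_{4} as a minor, and since treewidth is minor-monotone, tw(G) ≥ tw(K_{4}) = 3. Combining the bounds, tw(G) = 3.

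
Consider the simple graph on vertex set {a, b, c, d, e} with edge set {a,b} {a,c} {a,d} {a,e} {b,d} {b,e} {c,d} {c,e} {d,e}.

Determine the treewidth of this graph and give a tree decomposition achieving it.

Every bag has size at most 4, so the width is 4 − 1 = 3 and tw(G) ≤ 3. For the lower bound, the 4 vertices {a, c, d, e} are pairwise adjacent, and any tree decomposition puts a clique entirely inside one bag — forcing width ≥ 3. Hence tw(G) = 3 exactly.

Treewidth 3.
Bags: B1 = {a, b, d, e}  B2 = {a, c, d, e}
Tree: B1–B2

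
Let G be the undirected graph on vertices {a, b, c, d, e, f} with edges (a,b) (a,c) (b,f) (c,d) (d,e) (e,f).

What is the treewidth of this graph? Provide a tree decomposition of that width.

The largest bag has 3 vertices, giving width 2; this decomposition certifies tw(G) ≤ 2. For the lower bound, G contains the cycle e–f–b–a–c–d–e, so G is not a forest; only forests have treewidth ≤ 1, hence tw(G) ≥ 2. The upper and lower bounds meet at 2, so that is the treewidth.

Treewidth 2.
One optimal decomposition is:
Bags: B1 = {b, e, f}  B2 = {a, b, e}  B3 = {a, c, e}  B4 = {c, d, e}
Tree: B1–B2, B2–B3, B3–B4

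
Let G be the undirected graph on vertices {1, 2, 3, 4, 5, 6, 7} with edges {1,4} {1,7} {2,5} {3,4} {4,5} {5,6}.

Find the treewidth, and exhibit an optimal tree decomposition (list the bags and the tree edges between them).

Treewidth 1.
One optimal decomposition is:
Bags: B1 = {1, 4}  B2 = {4, 5}  B3 = {5, 6}  B4 = {1, 7}  B5 = {2, 5}  B6 = {3, 4}
Tree: B1–B2, B2–B3, B1–B4, B3–B5, B1–B6

Each bag holds 2 vertices, so the decomposition has width 1, which upper-bounds the treewidth. Since G has at least one edge (e.g. 4–1), it is not an edgeless graph, so tw(G) ≥ 1. Hence tw(G) = 1 exactly.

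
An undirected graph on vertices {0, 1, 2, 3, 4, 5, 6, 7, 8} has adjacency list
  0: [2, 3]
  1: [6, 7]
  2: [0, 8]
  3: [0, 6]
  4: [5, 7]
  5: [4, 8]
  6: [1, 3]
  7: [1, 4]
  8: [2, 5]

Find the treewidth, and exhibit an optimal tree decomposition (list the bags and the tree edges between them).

Treewidth 2.
One such decomposition:
Bags: B1 = {1, 3, 6}  B2 = {1, 3, 7}  B3 = {3, 4, 7}  B4 = {3, 4, 5}  B5 = {3, 5, 8}  B6 = {2, 3, 8}  B7 = {0, 2, 3}
Tree: B1–B2, B2–B3, B3–B4, B4–B5, B5–B6, B6–B7

The largest bag has 3 vertices, giving width 2; this decomposition certifies tw(G) ≤ 2. The edges 3–6–1–7–4–5–8–2–0–3 form a cycle, so G is not a tree and its treewidth is at least 2. Hence tw(G) = 2 exactly.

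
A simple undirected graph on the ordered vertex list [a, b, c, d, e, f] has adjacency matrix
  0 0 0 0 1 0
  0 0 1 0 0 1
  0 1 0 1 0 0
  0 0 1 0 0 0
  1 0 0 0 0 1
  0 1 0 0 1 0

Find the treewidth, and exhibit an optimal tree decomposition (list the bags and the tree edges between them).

Treewidth 1.
One such decomposition:
Bags: B1 = {a, e}  B2 = {e, f}  B3 = {b, f}  B4 = {b, c}  B5 = {c, d}
Tree: B1–B2, B2–B3, B3–B4, B4–B5

Every bag has size at most 2, so the width is 2 − 1 = 1 and tw(G) ≤ 1. Any graph with an edge has treewidth ≥ 1, and G has the edge a–e. Hence tw(G) = 1 exactly.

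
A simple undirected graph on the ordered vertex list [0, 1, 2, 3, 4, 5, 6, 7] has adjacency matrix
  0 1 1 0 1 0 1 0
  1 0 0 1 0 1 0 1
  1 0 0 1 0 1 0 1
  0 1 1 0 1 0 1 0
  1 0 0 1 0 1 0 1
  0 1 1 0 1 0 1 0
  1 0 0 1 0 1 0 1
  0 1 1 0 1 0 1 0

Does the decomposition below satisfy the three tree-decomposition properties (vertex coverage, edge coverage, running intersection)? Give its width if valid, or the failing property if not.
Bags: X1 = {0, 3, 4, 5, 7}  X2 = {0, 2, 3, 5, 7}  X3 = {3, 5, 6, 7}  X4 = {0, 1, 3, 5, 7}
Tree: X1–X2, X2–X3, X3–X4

A tree decomposition must satisfy three properties: every vertex lies in some bag; for every edge, both endpoints lie together in some bag; and for every vertex, the bags containing it form a connected subtree. Here edge (0,6) lies in no bag, so the decomposition is invalid.

No — edge (0,6) lies in no bag.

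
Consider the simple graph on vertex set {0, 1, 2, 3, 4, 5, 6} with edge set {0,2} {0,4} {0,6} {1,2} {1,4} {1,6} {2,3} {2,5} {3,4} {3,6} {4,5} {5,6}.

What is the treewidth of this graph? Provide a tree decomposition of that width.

Every bag has size at most 4, so the width is 4 − 1 = 3 and tw(G) ≤ 3. For the lower bound: the 4 vertex sets {0,4}, {2,3}, {6}, {5} are disjoint, each induces a connected subgraph, and every pair is joined by at least one edge of G. Contracting each set to a single vertex therefore yields K_{4} as a minor, and since treewidth is minor-monotone, tw(G) ≥ tw(K_{4}) = 3. Therefore the treewidth is 3.

Treewidth 3.
Bags: B1 = {0, 2, 4, 6}  B2 = {2, 3, 4, 6}  B3 = {2, 4, 5, 6}  B4 = {1, 2, 4, 6}
Tree: B1–B2, B2–B3, B3–B4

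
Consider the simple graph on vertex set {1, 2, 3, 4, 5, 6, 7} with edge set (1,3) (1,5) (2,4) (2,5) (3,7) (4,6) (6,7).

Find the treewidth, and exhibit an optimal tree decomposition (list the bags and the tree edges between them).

The largest bag has 3 vertices, giving width 2; this decomposition certifies tw(G) ≤ 2. Since 7–3–1–5–2–4–6–7 is a cycle in G, G is not acyclic. Forests are exactly the graphs of treewidth ≤ 1, so tw(G) ≥ 2. The upper and lower bounds meet at 2, so that is the treewidth.

Treewidth 2.
Bags: B1 = {1, 3, 7}  B2 = {1, 5, 7}  B3 = {2, 5, 7}  B4 = {2, 4, 7}  B5 = {4, 6, 7}
Tree: B1–B2, B2–B3, B3–B4, B4–B5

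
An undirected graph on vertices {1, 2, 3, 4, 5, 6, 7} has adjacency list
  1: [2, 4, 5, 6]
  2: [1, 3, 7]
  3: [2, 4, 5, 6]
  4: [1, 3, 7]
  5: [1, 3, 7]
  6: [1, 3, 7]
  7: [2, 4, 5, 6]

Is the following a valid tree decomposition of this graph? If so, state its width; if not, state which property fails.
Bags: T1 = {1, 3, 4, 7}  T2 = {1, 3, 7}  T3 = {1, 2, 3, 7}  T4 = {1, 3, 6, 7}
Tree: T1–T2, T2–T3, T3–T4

No — vertex 5 appears in no bag.

A tree decomposition must satisfy three properties: every vertex lies in some bag; for every edge, both endpoints lie together in some bag; and for every vertex, the bags containing it form a connected subtree. Here vertex 5 appears in no bag, so the decomposition is invalid.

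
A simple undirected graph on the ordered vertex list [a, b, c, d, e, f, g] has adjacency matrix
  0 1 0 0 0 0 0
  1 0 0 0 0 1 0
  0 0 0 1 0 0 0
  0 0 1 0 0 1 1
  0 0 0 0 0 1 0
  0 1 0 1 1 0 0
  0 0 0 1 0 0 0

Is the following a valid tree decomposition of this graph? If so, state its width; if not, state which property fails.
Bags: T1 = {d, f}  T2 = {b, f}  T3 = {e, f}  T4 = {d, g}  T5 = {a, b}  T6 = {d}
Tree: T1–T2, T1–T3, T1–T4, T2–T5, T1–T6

No — vertex c appears in no bag.

A tree decomposition must satisfy three properties: every vertex lies in some bag; for every edge, both endpoints lie together in some bag; and for every vertex, the bags containing it form a connected subtree. Here vertex c appears in no bag, so the decomposition is invalid.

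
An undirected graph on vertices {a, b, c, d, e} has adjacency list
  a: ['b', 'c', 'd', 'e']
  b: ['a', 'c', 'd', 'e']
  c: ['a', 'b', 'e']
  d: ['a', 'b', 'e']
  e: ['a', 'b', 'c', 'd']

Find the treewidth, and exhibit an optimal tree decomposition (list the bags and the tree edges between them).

Treewidth 3.
One optimal decomposition is:
Bags: B1 = {a, b, c, e}  B2 = {a, b, d, e}
Tree: B1–B2

The largest bag has 4 vertices, giving width 3; this decomposition certifies tw(G) ≤ 3. For the lower bound, the 4 vertices {a, b, d, e} are pairwise adjacent, and any tree decomposition puts a clique entirely inside one bag — forcing width ≥ 3. Hence tw(G) = 3 exactly.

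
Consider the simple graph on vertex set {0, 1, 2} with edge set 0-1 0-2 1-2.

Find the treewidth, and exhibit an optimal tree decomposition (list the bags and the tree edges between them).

With just one bag of size 3, the width is 3 − 1 = 2, so tw(G) ≤ 2. For the lower bound, the 3 vertices {0, 1, 2} are pairwise adjacent, and any tree decomposition puts a clique entirely inside one bag — forcing width ≥ 2. Combining the bounds, tw(G) = 2.

Treewidth 2.
Bags: B1 = {0, 1, 2}
Tree: (single bag)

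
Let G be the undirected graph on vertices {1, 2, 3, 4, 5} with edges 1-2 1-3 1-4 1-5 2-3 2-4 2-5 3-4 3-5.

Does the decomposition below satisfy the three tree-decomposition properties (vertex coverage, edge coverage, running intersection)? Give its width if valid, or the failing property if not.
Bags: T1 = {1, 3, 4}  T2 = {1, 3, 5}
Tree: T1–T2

No — vertex 2 appears in no bag.

A tree decomposition must satisfy three properties: every vertex lies in some bag; for every edge, both endpoints lie together in some bag; and for every vertex, the bags containing it form a connected subtree. Here vertex 2 appears in no bag, so the decomposition is invalid.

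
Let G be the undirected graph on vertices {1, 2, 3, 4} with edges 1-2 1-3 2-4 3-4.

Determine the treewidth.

2

A width-2 tree decomposition is:
Bags: B1 = {1, 3, 4}  B2 = {1, 2, 4}
Tree: B1–B2
The largest bag has 3 vertices, giving width 2; this decomposition certifies tw(G) ≤ 2. For the lower bound, G contains the cycle 1–3–4–2–1, so G is not a forest; only forests have treewidth ≤ 1, hence tw(G) ≥ 2. Hence tw(G) = 2 exactly.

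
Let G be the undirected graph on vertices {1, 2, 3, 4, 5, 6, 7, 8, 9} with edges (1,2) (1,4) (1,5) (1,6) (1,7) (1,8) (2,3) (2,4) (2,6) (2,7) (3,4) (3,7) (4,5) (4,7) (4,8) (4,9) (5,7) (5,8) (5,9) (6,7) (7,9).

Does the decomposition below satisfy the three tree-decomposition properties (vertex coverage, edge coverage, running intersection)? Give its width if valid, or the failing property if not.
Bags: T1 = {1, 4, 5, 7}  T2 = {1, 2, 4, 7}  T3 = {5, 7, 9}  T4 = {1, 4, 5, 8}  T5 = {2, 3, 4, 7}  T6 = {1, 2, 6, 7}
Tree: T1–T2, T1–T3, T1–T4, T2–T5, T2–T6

A tree decomposition must satisfy three properties: every vertex lies in some bag; for every edge, both endpoints lie together in some bag; and for every vertex, the bags containing it form a connected subtree. Here edge (4,9) lies in no bag, so the decomposition is invalid.

No — edge (4,9) lies in no bag.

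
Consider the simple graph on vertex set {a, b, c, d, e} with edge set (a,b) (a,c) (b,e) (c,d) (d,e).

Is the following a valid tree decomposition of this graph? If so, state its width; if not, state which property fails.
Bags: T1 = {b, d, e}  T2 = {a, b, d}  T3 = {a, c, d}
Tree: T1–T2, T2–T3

Yes; width 2.

Every vertex of G appears in some bag (union = {a, b, c, d, e}); every edge is covered by a bag; and for each vertex v the set of bags containing v is connected in the bag tree. The decomposition is therefore valid. The largest bag has 3 vertices, so the width is 2.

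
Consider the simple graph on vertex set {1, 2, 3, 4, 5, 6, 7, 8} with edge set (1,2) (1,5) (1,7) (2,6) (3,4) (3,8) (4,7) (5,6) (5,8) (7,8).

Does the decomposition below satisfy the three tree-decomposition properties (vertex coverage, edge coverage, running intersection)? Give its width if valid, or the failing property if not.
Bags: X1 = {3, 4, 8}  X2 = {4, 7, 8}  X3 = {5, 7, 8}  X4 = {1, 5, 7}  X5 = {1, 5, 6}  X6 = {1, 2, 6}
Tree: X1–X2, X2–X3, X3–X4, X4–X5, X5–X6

Checking the three conditions: (i) the bags cover all of {1, 2, 3, 4, 5, 6, 7, 8}; (ii) for each edge, some bag contains both endpoints; (iii) the bags containing any fixed vertex form a subtree. All hold, so the decomposition is valid with width 3 − 1 = 2.

Yes; width 2.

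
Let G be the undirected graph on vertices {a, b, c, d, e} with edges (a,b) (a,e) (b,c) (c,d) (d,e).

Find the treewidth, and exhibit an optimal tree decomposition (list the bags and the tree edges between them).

Treewidth 2.
One such decomposition:
Bags: B1 = {a, b, e}  B2 = {b, d, e}  B3 = {b, c, d}
Tree: B1–B2, B2–B3

Each bag holds 3 vertices, so the decomposition has width 2, which upper-bounds the treewidth. The edges b–a–e–d–c–b form a cycle, so G is not a tree and its treewidth is at least 2. Combining the bounds, tw(G) = 2.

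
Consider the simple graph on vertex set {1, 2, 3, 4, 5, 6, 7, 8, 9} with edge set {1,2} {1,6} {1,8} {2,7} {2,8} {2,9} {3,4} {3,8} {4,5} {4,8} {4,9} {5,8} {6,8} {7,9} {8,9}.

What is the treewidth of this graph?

2

A width-2 tree decomposition is:
Bags: B1 = {2, 7, 9}  B2 = {2, 8, 9}  B3 = {4, 8, 9}  B4 = {3, 4, 8}  B5 = {4, 5, 8}  B6 = {1, 2, 8}  B7 = {1, 6, 8}
Tree: B1–B2, B2–B3, B3–B4, B3–B5, B2–B6, B6–B7
Every bag has size at most 3, so the width is 3 − 1 = 2 and tw(G) ≤ 2. On the other hand G contains the 3-clique {1, 2, 8}. A clique must lie in a single bag of any decomposition, so no decomposition can have width below 2. Combining the bounds, tw(G) = 2.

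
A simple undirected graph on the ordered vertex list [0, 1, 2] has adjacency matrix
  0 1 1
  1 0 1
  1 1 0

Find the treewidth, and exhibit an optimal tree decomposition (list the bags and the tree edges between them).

With just one bag of size 3, the width is 3 − 1 = 2, so tw(G) ≤ 2. On the other hand G contains the 3-clique {0, 1, 2}. A clique must lie in a single bag of any decomposition, so no decomposition can have width below 2. Hence tw(G) = 2 exactly.

Treewidth 2.
Bags: B1 = {0, 1, 2}
Tree: (single bag)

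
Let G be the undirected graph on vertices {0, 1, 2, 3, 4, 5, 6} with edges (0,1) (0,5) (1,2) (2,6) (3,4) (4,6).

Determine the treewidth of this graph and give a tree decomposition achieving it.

Treewidth 1.
One such decomposition:
Bags: B1 = {0, 5}  B2 = {0, 1}  B3 = {1, 2}  B4 = {2, 6}  B5 = {4, 6}  B6 = {3, 4}
Tree: B1–B2, B2–B3, B3–B4, B4–B5, B5–B6

Each bag holds 2 vertices, so the decomposition has width 1, which upper-bounds the treewidth. Any graph with an edge has treewidth ≥ 1, and G has the edge 5–0. The upper and lower bounds meet at 1, so that is the treewidth.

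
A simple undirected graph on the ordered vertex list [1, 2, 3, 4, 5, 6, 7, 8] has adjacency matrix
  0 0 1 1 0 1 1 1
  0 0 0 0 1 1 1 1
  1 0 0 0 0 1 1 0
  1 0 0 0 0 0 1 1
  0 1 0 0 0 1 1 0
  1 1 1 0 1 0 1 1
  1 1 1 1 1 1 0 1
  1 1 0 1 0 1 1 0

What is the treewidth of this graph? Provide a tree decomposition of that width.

Treewidth 3.
One such decomposition:
Bags: B1 = {2, 6, 7, 8}  B2 = {2, 5, 6, 7}  B3 = {1, 6, 7, 8}  B4 = {1, 4, 7, 8}  B5 = {1, 3, 6, 7}
Tree: B1–B2, B1–B3, B3–B4, B3–B5

The largest bag has 4 vertices, giving width 3; this decomposition certifies tw(G) ≤ 3. For the lower bound, the 4 vertices {1, 4, 7, 8} are pairwise adjacent, and any tree decomposition puts a clique entirely inside one bag — forcing width ≥ 3. The upper and lower bounds meet at 3, so that is the treewidth.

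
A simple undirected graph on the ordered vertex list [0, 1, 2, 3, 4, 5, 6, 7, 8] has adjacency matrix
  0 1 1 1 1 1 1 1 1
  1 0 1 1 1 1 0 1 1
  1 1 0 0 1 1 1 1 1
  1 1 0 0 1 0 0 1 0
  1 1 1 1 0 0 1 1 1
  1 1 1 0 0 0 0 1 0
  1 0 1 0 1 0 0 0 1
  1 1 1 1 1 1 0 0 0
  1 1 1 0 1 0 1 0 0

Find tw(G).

4

A width-4 tree decomposition is:
Bags: B1 = {0, 1, 2, 4, 7}  B2 = {0, 1, 2, 5, 7}  B3 = {0, 1, 2, 4, 8}  B4 = {0, 2, 4, 6, 8}  B5 = {0, 1, 3, 4, 7}
Tree: B1–B2, B1–B3, B3–B4, B1–B5
The largest bag has 5 vertices, giving width 4; this decomposition certifies tw(G) ≤ 4. On the other hand G contains the 5-clique {0, 1, 2, 4, 8}. A clique must lie in a single bag of any decomposition, so no decomposition can have width below 4. Combining the bounds, tw(G) = 4.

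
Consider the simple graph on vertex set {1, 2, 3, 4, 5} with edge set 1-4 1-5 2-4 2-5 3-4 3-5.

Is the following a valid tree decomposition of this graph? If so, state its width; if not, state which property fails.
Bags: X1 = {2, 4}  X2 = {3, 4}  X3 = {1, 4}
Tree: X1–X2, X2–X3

A tree decomposition must satisfy three properties: every vertex lies in some bag; for every edge, both endpoints lie together in some bag; and for every vertex, the bags containing it form a connected subtree. Here vertex 5 appears in no bag, so the decomposition is invalid.

No — vertex 5 appears in no bag.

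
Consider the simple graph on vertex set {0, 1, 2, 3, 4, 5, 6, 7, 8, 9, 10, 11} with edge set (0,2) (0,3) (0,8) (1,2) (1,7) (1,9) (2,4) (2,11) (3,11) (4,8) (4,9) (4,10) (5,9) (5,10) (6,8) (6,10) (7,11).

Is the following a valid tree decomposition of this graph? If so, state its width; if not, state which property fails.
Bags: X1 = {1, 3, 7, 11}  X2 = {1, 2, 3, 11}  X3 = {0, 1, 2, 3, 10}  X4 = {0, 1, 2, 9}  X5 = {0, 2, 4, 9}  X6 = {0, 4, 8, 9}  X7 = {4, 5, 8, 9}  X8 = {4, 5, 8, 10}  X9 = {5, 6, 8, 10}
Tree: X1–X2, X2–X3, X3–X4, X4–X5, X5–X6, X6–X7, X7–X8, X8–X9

No — bags containing vertex 10 are not connected in the tree.

A tree decomposition must satisfy three properties: every vertex lies in some bag; for every edge, both endpoints lie together in some bag; and for every vertex, the bags containing it form a connected subtree. Here bags containing vertex 10 are not connected in the tree, so the decomposition is invalid.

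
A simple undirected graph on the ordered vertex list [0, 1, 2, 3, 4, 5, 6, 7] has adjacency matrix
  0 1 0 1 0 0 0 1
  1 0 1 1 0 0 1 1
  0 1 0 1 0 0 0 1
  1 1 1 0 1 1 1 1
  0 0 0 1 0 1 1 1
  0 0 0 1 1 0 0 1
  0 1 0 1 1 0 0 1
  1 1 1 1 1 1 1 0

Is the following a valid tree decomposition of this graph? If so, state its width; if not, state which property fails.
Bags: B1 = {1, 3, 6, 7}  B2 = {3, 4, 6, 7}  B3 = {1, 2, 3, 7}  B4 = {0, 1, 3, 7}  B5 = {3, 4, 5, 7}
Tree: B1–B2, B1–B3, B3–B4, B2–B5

Checking the three conditions: (i) the bags cover all of {0, 1, 2, 3, 4, 5, 6, 7}; (ii) for each edge, some bag contains both endpoints; (iii) the bags containing any fixed vertex form a subtree. All hold, so the decomposition is valid with width 4 − 1 = 3.

Yes; width 3.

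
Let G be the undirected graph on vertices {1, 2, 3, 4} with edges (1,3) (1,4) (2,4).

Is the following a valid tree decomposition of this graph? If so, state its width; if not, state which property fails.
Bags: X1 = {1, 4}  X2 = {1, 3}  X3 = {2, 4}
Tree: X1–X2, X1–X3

Vertex coverage: the bags together contain {1, 2, 3, 4}, the full vertex set. Edge coverage: each edge of G has both endpoints in at least one bag. Running intersection: for every vertex, the bags containing it form a connected subtree. All three properties hold, so this is a valid tree decomposition of width max|bag| − 1 = 1, and hence tw(G) ≤ 1.

Yes; width 1.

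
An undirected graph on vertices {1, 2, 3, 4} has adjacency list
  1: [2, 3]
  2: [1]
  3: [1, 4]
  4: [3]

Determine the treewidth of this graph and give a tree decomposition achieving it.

Treewidth 1.
Bags: B1 = {3, 4}  B2 = {1, 3}  B3 = {1, 2}
Tree: B1–B2, B2–B3

The largest bag has 2 vertices, giving width 1; this decomposition certifies tw(G) ≤ 1. G has an edge, so its treewidth is at least 1. Therefore the treewidth is 1.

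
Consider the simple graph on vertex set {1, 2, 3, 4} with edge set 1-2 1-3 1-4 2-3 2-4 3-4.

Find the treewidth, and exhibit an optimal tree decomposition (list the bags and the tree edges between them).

A single bag containing all 4 vertices is trivially a valid decomposition of width 3. For the lower bound, the 4 vertices {1, 2, 3, 4} are pairwise adjacent, and any tree decomposition puts a clique entirely inside one bag — forcing width ≥ 3. The upper and lower bounds meet at 3, so that is the treewidth.

Treewidth 3.
One optimal decomposition is:
Bags: B1 = {1, 2, 3, 4}
Tree: (single bag)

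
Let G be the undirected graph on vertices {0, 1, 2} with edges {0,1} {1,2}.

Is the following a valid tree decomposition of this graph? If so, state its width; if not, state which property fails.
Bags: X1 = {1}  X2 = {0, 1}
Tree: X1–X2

No — vertex 2 appears in no bag.

A tree decomposition must satisfy three properties: every vertex lies in some bag; for every edge, both endpoints lie together in some bag; and for every vertex, the bags containing it form a connected subtree. Here vertex 2 appears in no bag, so the decomposition is invalid.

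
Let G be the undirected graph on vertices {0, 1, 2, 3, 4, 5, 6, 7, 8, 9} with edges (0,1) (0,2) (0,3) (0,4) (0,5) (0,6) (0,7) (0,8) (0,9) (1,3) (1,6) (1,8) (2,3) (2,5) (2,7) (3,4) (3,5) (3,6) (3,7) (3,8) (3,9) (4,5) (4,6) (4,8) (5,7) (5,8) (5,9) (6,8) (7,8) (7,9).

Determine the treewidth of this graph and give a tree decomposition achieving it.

Treewidth 4.
One optimal decomposition is:
Bags: B1 = {0, 3, 4, 6, 8}  B2 = {0, 1, 3, 6, 8}  B3 = {0, 3, 4, 5, 8}  B4 = {0, 3, 5, 7, 8}  B5 = {0, 2, 3, 5, 7}  B6 = {0, 3, 5, 7, 9}
Tree: B1–B2, B1–B3, B3–B4, B4–B5, B5–B6

The largest bag has 5 vertices, giving width 4; this decomposition certifies tw(G) ≤ 4. On the other hand G contains the 5-clique {0, 1, 3, 6, 8}. A clique must lie in a single bag of any decomposition, so no decomposition can have width below 4. Hence tw(G) = 4 exactly.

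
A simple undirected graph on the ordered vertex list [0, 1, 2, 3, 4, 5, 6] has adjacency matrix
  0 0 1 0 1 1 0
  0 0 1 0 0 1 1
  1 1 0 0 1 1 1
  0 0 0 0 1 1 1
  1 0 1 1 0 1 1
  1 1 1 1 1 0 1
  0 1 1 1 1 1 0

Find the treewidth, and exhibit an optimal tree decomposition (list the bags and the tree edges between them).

Each bag holds 4 vertices, so the decomposition has width 3, which upper-bounds the treewidth. On the other hand G contains the 4-clique {1, 2, 5, 6}. A clique must lie in a single bag of any decomposition, so no decomposition can have width below 3. Therefore the treewidth is 3.

Treewidth 3.
One such decomposition:
Bags: B1 = {2, 4, 5, 6}  B2 = {0, 2, 4, 5}  B3 = {3, 4, 5, 6}  B4 = {1, 2, 5, 6}
Tree: B1–B2, B1–B3, B1–B4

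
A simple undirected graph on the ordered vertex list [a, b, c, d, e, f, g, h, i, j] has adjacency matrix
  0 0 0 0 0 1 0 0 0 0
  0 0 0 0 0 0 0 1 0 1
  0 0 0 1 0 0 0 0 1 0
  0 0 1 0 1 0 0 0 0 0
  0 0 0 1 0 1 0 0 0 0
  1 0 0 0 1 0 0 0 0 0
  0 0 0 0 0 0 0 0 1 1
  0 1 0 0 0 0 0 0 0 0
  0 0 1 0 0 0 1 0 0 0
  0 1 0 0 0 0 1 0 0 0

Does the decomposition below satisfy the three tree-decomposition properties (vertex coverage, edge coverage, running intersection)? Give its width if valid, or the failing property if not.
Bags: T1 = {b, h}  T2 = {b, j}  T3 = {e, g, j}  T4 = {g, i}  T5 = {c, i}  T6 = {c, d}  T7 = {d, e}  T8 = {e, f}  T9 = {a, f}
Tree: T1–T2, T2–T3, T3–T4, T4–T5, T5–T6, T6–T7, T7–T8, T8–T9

No — bags containing vertex e are not connected in the tree.

A tree decomposition must satisfy three properties: every vertex lies in some bag; for every edge, both endpoints lie together in some bag; and for every vertex, the bags containing it form a connected subtree. Here bags containing vertex e are not connected in the tree, so the decomposition is invalid.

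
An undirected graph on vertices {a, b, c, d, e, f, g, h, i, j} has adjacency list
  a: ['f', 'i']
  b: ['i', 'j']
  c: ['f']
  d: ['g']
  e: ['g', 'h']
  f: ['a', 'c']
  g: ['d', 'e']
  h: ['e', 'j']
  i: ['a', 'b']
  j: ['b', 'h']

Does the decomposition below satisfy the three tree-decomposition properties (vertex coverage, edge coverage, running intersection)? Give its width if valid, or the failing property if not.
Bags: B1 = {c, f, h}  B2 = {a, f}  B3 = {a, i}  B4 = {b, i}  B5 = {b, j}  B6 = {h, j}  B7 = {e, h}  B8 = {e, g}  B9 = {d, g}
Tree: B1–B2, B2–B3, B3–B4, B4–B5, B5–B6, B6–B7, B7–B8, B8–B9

No — bags containing vertex h are not connected in the tree.

A tree decomposition must satisfy three properties: every vertex lies in some bag; for every edge, both endpoints lie together in some bag; and for every vertex, the bags containing it form a connected subtree. Here bags containing vertex h are not connected in the tree, so the decomposition is invalid.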